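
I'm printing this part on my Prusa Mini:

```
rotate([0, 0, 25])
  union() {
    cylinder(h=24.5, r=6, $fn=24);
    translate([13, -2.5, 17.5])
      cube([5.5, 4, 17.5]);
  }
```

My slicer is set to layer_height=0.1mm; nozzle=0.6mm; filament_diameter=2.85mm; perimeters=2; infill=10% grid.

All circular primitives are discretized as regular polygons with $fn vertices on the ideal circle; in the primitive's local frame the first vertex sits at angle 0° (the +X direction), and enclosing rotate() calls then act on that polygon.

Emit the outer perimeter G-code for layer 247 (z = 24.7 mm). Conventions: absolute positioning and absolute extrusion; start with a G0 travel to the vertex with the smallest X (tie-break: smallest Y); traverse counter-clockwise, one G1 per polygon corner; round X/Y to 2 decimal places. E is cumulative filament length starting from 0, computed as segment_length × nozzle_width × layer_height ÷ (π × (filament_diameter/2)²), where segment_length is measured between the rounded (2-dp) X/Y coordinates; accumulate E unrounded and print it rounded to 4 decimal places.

At z = 24.7 mm: the cylinder is not intersected at this z (z outside [0, 24.5]); the cube at (13, -2.5) (footprint 5.5×4) is included at this height; Combining (union): only the 5.5×4 cube at (13, -2.5) is present, so the union is just that shape — 1 connected region; (whole slice rotated 25° about Z — lengths, areas and connectivity unchanged). The outline is a single polygon with 4 vertices. Extrusion per mm of travel: 0.6 × 0.1 / (π × 1.425²) = 0.009405. Accumulating E over each segment gives final E = 0.1786.

G0 X11.15 Y6.85 Z24.70
G1 X12.84 Y3.23 E0.0376
G1 X17.82 Y5.55 E0.0892
G1 X16.13 Y9.18 E0.1269
G1 X11.15 Y6.85 E0.1786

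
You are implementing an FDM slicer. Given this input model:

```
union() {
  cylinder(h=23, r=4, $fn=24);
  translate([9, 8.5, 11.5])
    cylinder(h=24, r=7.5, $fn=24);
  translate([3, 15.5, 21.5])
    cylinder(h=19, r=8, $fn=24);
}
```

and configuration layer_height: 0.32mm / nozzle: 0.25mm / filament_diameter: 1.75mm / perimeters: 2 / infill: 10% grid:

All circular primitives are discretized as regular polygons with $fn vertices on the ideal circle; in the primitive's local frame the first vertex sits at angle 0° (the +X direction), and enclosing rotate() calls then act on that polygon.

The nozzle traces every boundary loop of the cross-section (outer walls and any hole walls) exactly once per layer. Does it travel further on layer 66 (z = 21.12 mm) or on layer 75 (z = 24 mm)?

layer 66 (z = 21.12 mm)

Layer 66 (z = 21.12): the cylinder: section is a regular 24-gon, circumradius r=4 (perimeter = 2·24·4.000·sin(180°/24) = 25.06 mm); the cylinder at (9, 8.5): section is a regular 24-gon, circumradius r=7.5 (perimeter = 2·24·7.500·sin(180°/24) = 46.99 mm); the cylinder at (3, 15.5) does not reach this height (z outside [21.5, 40.5]); Merging all regions: the 2 present regions are separate (no shared area or edge), so areas and boundary lengths simply add and each stays a separate island — boundary = 72.05 mm. So its perimeter = 72.05 mm. Layer 75 (z = 24): the cylinder is not intersected at this z (z outside [0, 23]); the r=7.5 cylinder at (9, 8.5) contributes a regular 24-gon of circumradius 7.5 (perimeter = 2·24·7.500·sin(180°/24) = 46.99 mm); the cylinder at (3, 15.5): section is a regular 24-gon, circumradius r=8 (perimeter = 2·24·8.000·sin(180°/24) = 50.12 mm); Combining (union): the regions partially overlap (shared area 53.41 mm²), so the edge portions inside another operand are dropped and the merged outline is re-measured after clipping — boundary = 68.38 mm. So its perimeter = 68.38 mm. Layer 66 is larger (72.05 vs 68.38 mm).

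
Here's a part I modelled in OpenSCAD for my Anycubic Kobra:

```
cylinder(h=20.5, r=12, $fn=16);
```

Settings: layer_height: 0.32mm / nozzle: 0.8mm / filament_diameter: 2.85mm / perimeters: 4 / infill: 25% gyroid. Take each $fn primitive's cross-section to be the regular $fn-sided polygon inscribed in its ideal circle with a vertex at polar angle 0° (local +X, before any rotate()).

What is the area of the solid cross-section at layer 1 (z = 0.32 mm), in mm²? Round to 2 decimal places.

At z = 0.32 mm: the r=12 cylinder gives a regular 16-gon of circumradius 12 (constant along its height) (area = (16/2)·12.000²·sin(360°/16) = 440.85 mm²). Overall, the cross-section is a single solid region. Net area = 440.85 mm².

440.85 mm²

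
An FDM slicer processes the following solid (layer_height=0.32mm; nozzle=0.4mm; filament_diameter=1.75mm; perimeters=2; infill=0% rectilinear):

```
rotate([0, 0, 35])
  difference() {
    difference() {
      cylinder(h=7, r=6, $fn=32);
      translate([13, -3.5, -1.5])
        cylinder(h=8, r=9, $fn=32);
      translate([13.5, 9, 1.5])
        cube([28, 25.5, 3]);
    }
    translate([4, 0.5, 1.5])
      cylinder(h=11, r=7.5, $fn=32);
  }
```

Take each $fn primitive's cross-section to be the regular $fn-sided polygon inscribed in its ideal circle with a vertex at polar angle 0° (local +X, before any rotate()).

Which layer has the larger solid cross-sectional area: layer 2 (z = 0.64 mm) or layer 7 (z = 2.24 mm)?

layer 2 (z = 0.64 mm)

Layer 2 (z = 0.64): the r=6 cylinder gives a regular 32-gon of circumradius 6 (constant along its height) (area = (32/2)·6.000²·sin(360°/32) = 112.37 mm²); the r=9 cylinder at (13, -3.5) contributes a regular 32-gon of circumradius 9 (area = (32/2)·9.000²·sin(360°/32) = 252.84 mm²); the cube at (13.5, 9) does not reach this height (z outside [1.5, 4.5]); Subtracting the remaining from the first: starting from the r=6 cylinder (112.37 mm²), the r=9 cylinder at (13, -3.5) partially overlaps it — only the 6.38 mm² overlap (of its 252.84 mm²) is removed, clipping the outline — area = 105.99 mm²; the cylinder at (4, 0.5) is not intersected at this z (z outside [1.5, 12.5]); Subtracting the remaining from the first: none of the subtracted shapes is present at this height, so that combined region is unchanged — area = 105.99 mm²; (whole slice rotated 35° about Z — lengths, areas and connectivity unchanged). So its area = 105.99 mm². Layer 7 (z = 2.24): the r=6 cylinder contributes a regular 32-gon of circumradius 6 (area = (32/2)·6.000²·sin(360°/32) = 112.37 mm²); the cylinder at (13, -3.5): section is a regular 32-gon, circumradius r=9 (area = (32/2)·9.000²·sin(360°/32) = 252.84 mm²); the cube at (13.5, 9) is present — its section is the full 28×25.5 rectangle (area 714.00 mm²); Taking the first minus the rest: starting from the r=6 cylinder (112.37 mm²), the r=9 cylinder at (13, -3.5) partially overlaps it — only the 6.38 mm² overlap (of its 252.84 mm²) is removed, clipping the outline; the 28×25.5 cube at (13.5, 9) misses the remaining region (no effect) — area = 105.99 mm²; the cylinder at (4, 0.5): section is a regular 32-gon, circumradius r=7.5 (area = (32/2)·7.500²·sin(360°/32) = 175.58 mm²); Subtracting the remaining from the first: starting from the result so far (105.99 mm²), the r=7.5 cylinder at (4, 0.5) partially overlaps it — only the 80.24 mm² overlap (of its 175.58 mm²) is removed, clipping the outline — area = 25.75 mm²; (rotated 35° about Z; rotation is an isometry so areas/perimeters/island counts are preserved). So its area = 25.75 mm². Layer 2 is larger (105.99 vs 25.75 mm²).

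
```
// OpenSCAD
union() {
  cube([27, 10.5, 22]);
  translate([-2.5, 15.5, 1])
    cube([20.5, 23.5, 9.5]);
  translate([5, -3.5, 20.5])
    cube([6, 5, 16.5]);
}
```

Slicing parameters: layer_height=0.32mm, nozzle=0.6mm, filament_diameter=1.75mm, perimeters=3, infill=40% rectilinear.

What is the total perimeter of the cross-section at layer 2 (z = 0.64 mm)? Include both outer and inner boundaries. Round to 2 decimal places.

At z = 0.64 mm: the cube is present — its section is the full 27×10.5 rectangle (perimeter 75.00 mm); the cube at (-2.5, 15.5) is absent (z outside [1, 10.5]); the cube at (5, -3.5) is not intersected at this z (z outside [20.5, 37]); Merging all regions: only the 27×10.5 cube is present, so the union is just that shape — boundary = 75.00 mm. Overall, the cross-section is a single solid region. Total boundary length (outer) = 75.00 mm.

75.00 mm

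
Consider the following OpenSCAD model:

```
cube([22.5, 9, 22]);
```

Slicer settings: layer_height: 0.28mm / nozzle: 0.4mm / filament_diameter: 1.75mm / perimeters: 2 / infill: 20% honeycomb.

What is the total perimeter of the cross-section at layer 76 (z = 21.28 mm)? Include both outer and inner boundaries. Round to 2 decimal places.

63.00 mm

At z = 21.28 mm: the 22.5×9 cube contributes its full rectangle (perimeter 63.00 mm). Overall, the cross-section is a single solid region. Total boundary length (outer) = 63.00 mm.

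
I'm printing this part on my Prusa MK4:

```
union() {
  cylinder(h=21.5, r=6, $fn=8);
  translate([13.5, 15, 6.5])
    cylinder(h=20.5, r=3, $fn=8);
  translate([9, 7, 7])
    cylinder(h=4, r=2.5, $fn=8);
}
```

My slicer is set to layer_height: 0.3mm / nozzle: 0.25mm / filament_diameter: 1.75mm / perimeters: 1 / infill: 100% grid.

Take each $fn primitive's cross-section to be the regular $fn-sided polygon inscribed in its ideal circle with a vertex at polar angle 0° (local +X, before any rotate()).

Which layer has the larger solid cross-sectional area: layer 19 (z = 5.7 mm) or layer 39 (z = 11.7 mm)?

layer 39 (z = 11.7 mm)

Layer 19 (z = 5.7): the cylinder: section is a regular 8-gon, circumradius r=6 (area = (8/2)·6.000²·sin(360°/8) = 101.82 mm²); the cylinder at (13.5, 15) does not reach this height (z outside [6.5, 27]); the cylinder at (9, 7) is not intersected at this z (z outside [7, 11]); Merging all regions: only the r=6 cylinder is present, so the union is just that shape — area = 101.82 mm². So its area = 101.82 mm². Layer 39 (z = 11.7): the r=6 cylinder gives a regular 8-gon of circumradius 6 (constant along its height) (area = (8/2)·6.000²·sin(360°/8) = 101.82 mm²); the cylinder at (13.5, 15): section is a regular 8-gon, circumradius r=3 (area = (8/2)·3.000²·sin(360°/8) = 25.46 mm²); the cylinder at (9, 7) is absent (z outside [7, 11]); Combining (union): the 2 present regions are separate (no shared area or edge), so areas and boundary lengths simply add and each stays a separate island — area = 127.28 mm². So its area = 127.28 mm². Layer 39 is larger (127.28 vs 101.82 mm²).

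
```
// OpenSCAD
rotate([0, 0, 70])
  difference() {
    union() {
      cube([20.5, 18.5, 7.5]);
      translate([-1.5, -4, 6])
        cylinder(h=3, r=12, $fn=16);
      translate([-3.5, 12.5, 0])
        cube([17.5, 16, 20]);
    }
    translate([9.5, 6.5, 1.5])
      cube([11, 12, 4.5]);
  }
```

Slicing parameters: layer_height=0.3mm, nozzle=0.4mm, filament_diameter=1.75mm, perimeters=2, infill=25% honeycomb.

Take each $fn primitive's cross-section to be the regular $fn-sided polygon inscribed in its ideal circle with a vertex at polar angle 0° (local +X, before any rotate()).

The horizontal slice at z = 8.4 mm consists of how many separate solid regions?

2

At z = 8.4 mm: the cube does not reach this height (z outside [0, 7.5]); the cylinder at (-1.5, -4): section is a regular 16-gon, circumradius r=12; the 17.5×16 cube at (-3.5, 12.5) contributes its full rectangle; Taking the union: the 2 present regions are separate (no shared area or edge), so areas and boundary lengths simply add and each stays a separate island — 2 connected regions; the cube at (9.5, 6.5) is absent (z outside [1.5, 6]); After the difference (first − rest): none of the subtracted shapes is present at this height, so that combined region is unchanged — 2 connected regions; (rotated 70° about Z; rotation is an isometry so areas/perimeters/island counts are preserved). The result has 2 disconnected regions.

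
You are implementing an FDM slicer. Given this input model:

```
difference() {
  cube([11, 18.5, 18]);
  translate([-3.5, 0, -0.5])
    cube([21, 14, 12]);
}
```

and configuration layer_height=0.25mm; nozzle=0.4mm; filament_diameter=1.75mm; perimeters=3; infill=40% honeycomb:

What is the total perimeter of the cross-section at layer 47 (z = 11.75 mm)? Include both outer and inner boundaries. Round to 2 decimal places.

59.00 mm

At z = 11.75 mm: the cube (footprint 11×18.5) is included at this height (perimeter 59.00 mm); the cube at (-3.5, 0) does not reach this height (z outside [-0.5, 11.5]); Subtracting the remaining from the first: none of the subtracted shapes is present at this height, so the 11×18.5 cube is unchanged — boundary = 59.00 mm. Overall, the cross-section is a single solid region. Total boundary length (outer) = 59.00 mm.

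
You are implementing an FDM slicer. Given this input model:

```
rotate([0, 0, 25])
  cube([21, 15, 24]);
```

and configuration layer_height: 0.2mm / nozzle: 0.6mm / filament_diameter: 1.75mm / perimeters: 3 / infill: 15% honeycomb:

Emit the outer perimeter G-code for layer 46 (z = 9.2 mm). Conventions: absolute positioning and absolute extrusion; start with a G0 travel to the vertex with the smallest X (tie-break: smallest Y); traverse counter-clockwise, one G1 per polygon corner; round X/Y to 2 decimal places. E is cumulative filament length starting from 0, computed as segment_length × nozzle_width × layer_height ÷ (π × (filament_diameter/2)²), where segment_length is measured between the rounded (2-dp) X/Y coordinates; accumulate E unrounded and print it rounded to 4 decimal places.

At z = 9.2 mm: the 21×15 cube contributes its full rectangle; (rotated 25° about Z; rotation is an isometry so areas/perimeters/island counts are preserved). The outline is a single polygon with 4 vertices. Extrusion per mm of travel: 0.6 × 0.2 / (π × 0.875²) = 0.049890. Accumulating E over each segment gives final E = 3.5919.

G0 X-6.34 Y13.59 Z9.20
G1 X0.00 Y0.00 E0.7482
G1 X19.03 Y8.87 E1.7956
G1 X12.69 Y22.47 E2.5442
G1 X-6.34 Y13.59 E3.5919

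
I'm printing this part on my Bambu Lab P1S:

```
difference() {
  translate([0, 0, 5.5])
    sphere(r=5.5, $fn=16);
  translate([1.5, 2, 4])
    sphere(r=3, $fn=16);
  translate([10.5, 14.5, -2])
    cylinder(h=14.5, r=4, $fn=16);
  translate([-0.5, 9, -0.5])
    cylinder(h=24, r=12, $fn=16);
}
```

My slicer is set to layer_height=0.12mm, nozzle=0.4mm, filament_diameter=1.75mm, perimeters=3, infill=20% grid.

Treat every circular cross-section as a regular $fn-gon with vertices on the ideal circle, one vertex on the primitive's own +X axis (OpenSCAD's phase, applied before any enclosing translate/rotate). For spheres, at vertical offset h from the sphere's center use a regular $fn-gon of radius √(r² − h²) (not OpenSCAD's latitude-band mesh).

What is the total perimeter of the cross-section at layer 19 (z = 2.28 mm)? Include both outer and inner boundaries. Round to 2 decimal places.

16.78 mm

At z = 2.28 mm: the sphere: section is a regular 16-gon, circumradius = √(r²−h²) = √(5.5²−3.22²) = 4.459 (perimeter = 2·16·4.459·sin(180°/16) = 27.84 mm); the sphere at (1.5, 2): section is a regular 16-gon, circumradius = √(r²−h²) = √(3²−1.72²) = 2.458 (perimeter = 2·16·2.458·sin(180°/16) = 15.34 mm); the r=4 cylinder at (10.5, 14.5) gives a regular 16-gon of circumradius 4 (constant along its height) (perimeter = 2·16·4.000·sin(180°/16) = 24.97 mm); the r=12 cylinder at (-0.5, 9) contributes a regular 16-gon of circumradius 12 (perimeter = 2·16·12.000·sin(180°/16) = 74.91 mm); After the difference (first − rest): starting from the r=5.5 sphere, the r=3 sphere at (1.5, 2) partially overlaps it — only the 17.01 mm² overlap (of its 18.50 mm²) is removed, clipping the outline; the r=4 cylinder at (10.5, 14.5) misses the remaining region (no effect); the r=12 cylinder at (-0.5, 9) partially overlaps it — only the 35.11 mm² overlap (of its 440.85 mm²) is removed, clipping the outline — boundary = 16.78 mm. Overall, the cross-section is a single solid region. Total boundary length (outer) = 16.78 mm.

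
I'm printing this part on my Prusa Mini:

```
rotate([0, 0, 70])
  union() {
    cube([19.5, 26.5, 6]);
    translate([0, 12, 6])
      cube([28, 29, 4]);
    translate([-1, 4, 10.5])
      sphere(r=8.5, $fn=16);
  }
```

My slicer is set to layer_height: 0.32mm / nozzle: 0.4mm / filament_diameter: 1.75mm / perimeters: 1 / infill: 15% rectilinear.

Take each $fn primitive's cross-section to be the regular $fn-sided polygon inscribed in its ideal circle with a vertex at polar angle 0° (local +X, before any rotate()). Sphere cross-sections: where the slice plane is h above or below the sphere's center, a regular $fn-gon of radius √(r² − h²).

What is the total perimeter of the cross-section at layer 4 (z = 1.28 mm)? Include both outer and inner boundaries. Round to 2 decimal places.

At z = 1.28 mm: the cube (footprint 19.5×26.5) is included at this height (perimeter 92.00 mm); the cube at (0, 12) is absent (z outside [6, 10]); the sphere at (-1, 4) is not intersected at this z (|z−center|=9.220 > r=8.5); Merging all regions: only the 19.5×26.5 cube is present, so the union is just that shape — boundary = 92.00 mm; (rotated 70° about Z; rotation is an isometry so areas/perimeters/island counts are preserved). Overall, the cross-section is a single solid region. Total boundary length (outer) = 92.00 mm.

92.00 mm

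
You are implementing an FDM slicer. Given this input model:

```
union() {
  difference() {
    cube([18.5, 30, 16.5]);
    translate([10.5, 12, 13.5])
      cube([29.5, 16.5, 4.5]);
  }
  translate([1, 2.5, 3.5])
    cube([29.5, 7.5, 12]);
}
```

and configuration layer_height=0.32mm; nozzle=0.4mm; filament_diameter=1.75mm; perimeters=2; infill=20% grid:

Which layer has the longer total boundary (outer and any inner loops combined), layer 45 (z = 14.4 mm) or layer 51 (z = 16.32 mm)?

Layer 45 (z = 14.4): the 18.5×30 cube contributes its full rectangle (perimeter 97.00 mm); the cube at (10.5, 12) is present — its section is the full 29.5×16.5 rectangle (perimeter 92.00 mm); Subtracting the remaining from the first: starting from the 18.5×30 cube, the 29.5×16.5 cube at (10.5, 12) partially overlaps it — only the 132.00 mm² overlap (of its 486.75 mm²) is removed, clipping the outline — boundary = 113.00 mm; the cube at (1, 2.5) is present — its section is the full 29.5×7.5 rectangle (perimeter 74.00 mm); Taking the union: the regions partially overlap (shared area 131.25 mm²), so the edge portions inside another operand are dropped and the merged outline is re-measured after clipping — boundary = 137.00 mm. So its perimeter = 137.00 mm. Layer 51 (z = 16.32): the cube is present — its section is the full 18.5×30 rectangle (perimeter 97.00 mm); the cube at (10.5, 12) (footprint 29.5×16.5) is included at this height (perimeter 92.00 mm); After the difference (first − rest): starting from the 18.5×30 cube, the 29.5×16.5 cube at (10.5, 12) partially overlaps it — only the 132.00 mm² overlap (of its 486.75 mm²) is removed, clipping the outline — boundary = 113.00 mm; the cube at (1, 2.5) does not reach this height (z outside [3.5, 15.5]); Merging all regions: only the result so far is present, so the union is just that shape — boundary = 113.00 mm. So its perimeter = 113.00 mm. Layer 45 is larger (137.00 vs 113.00 mm).

layer 45 (z = 14.4 mm)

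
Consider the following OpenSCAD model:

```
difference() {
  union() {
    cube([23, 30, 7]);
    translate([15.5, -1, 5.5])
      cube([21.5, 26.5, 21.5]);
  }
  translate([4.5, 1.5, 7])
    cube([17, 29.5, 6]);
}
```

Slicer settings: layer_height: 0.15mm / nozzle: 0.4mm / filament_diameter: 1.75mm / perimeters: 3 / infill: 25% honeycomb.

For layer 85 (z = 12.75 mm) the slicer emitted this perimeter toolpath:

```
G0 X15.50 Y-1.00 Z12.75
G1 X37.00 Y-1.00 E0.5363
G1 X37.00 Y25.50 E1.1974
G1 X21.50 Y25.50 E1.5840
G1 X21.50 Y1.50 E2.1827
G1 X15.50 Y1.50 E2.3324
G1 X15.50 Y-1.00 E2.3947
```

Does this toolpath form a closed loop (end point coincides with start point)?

yes

Start point (G0): (15.50, -1.00). End point (last G1): the path returns to the start — closed.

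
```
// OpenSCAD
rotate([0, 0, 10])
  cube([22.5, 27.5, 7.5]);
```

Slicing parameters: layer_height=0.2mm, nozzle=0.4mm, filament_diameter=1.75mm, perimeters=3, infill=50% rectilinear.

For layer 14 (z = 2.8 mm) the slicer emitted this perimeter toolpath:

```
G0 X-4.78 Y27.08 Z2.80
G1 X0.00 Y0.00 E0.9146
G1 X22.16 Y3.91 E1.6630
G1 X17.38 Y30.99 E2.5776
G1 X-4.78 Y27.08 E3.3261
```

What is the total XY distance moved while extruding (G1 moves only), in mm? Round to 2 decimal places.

Sum the Euclidean lengths of each G1 segment: total = 100.00 mm.

100.00 mm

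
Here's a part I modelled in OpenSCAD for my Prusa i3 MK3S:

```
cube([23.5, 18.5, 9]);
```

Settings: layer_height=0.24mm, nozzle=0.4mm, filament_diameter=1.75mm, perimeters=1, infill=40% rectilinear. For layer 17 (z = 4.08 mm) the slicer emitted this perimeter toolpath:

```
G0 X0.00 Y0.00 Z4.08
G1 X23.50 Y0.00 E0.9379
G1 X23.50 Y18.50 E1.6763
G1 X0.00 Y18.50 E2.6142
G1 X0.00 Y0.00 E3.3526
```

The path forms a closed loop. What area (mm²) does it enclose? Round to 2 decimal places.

434.75 mm²

Apply the shoelace formula to the sequence of (X, Y) vertices; enclosed area = 434.75 mm².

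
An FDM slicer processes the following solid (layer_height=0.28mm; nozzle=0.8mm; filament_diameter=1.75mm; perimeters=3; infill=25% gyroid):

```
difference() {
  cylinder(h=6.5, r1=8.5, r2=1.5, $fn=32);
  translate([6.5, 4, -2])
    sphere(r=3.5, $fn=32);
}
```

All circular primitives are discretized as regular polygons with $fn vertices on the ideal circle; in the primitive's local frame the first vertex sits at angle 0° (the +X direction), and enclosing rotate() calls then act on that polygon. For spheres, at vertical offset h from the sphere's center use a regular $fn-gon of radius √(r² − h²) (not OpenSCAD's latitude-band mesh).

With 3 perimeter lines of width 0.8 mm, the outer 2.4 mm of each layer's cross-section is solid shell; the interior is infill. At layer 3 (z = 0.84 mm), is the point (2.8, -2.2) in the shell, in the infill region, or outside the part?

infill

At z = 0.84 mm: the cone contributes a regular 32-gon of circumradius 7.595 (interpolated between r1=8.5 and r2=1.5 at t=0.129); the sphere at (6.5, 4): section is a regular 32-gon, circumradius = √(r²−h²) = √(3.5²−2.84²) = 2.046; After the difference (first − rest): starting from the cone, the r=3.5 sphere at (6.5, 4) partially overlaps it — only the 5.91 mm² overlap (of its 13.06 mm²) is removed, clipping the outline — 1 connected region. Overall, the cross-section is a single solid region. The nearest boundary edge runs (6.32, -4.22)→(5.37, -5.37); distance from the point to it = 4.00 mm. The point is inside the cross-section and 4.00 mm from the nearest boundary — more than the 2.4 mm shell width (3 × 0.8), so it's in the infill interior.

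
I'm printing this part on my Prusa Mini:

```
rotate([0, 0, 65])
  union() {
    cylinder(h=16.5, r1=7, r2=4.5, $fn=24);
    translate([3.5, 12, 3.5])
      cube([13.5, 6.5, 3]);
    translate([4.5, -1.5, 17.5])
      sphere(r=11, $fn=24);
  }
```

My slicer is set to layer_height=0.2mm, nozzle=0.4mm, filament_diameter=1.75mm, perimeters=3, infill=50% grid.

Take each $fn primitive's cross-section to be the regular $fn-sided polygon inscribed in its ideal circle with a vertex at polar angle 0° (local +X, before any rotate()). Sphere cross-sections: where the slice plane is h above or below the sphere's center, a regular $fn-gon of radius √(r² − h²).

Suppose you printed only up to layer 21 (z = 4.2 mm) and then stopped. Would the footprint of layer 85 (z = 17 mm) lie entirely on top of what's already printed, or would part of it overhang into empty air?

Compare the two slices. At z = 4.2: the cone contributes a regular 24-gon of circumradius 6.364 (interpolated between r1=7 and r2=4.5 at t=0.255) (area = (24/2)·6.364²·sin(360°/24) = 125.77 mm²); the cube at (3.5, 12) (footprint 13.5×6.5) is included at this height (area 87.75 mm²); the sphere at (4.5, -1.5) is not intersected at this z (|z−center|=13.300 > r=11); Merging all regions: the 2 present regions are separate (no shared area or edge), so areas and boundary lengths simply add and each stays a separate island — area = 213.52 mm²; (rotated 65° about Z; rotation is an isometry so areas/perimeters/island counts are preserved). At z = 17: the cone is not intersected at this z (z outside [0, 16.5]); the cube at (3.5, 12) is not intersected at this z (z outside [3.5, 6.5]); the r=11 sphere at (4.5, -1.5) slices to a regular 24-gon of circumradius 10.989 (√(r²−h²) with h=0.5 from center) (area = (24/2)·10.989²·sin(360°/24) = 375.03 mm²); Taking the union: only the r=11 sphere at (4.5, -1.5) is present, so the union is just that shape — area = 375.03 mm²; (whole slice rotated 65° about Z — lengths, areas and connectivity unchanged). Checking containment: at z = 17 the cross-section extends beyond the z = 4.2 cross-section by about 249.68 mm².

part overhangs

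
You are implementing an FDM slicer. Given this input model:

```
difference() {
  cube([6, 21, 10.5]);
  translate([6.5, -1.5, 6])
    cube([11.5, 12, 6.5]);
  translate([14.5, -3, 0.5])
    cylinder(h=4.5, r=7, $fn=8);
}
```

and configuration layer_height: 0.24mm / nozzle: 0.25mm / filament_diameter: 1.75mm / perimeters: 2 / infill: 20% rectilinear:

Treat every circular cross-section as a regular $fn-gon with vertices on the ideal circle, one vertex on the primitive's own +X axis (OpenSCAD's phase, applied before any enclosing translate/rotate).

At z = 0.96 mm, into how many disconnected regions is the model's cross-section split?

1

At z = 0.96 mm: the 6×21 cube contributes its full rectangle; the cube at (6.5, -1.5) does not reach this height (z outside [6, 12.5]); the r=7 cylinder at (14.5, -3) contributes a regular 8-gon of circumradius 7; Subtracting the remaining from the first: starting from the 6×21 cube, the r=7 cylinder at (14.5, -3) misses the remaining region (no effect) — 1 connected region. The result has 1 disconnected region.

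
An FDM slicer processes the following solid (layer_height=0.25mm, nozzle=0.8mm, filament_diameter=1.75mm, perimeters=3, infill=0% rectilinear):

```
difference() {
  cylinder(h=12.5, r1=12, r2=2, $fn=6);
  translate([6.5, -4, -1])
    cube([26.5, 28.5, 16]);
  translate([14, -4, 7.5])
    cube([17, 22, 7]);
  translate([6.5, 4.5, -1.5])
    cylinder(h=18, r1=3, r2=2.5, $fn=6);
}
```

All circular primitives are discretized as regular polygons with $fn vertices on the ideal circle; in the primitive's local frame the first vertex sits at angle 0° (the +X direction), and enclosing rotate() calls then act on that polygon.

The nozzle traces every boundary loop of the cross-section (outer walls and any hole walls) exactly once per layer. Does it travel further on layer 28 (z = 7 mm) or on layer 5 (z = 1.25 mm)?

Layer 28 (z = 7): the cone contributes a regular 6-gon of circumradius 6.400 (interpolated between r1=12 and r2=2 at t=0.560) (perimeter = 2·6·6.400·sin(180°/6) = 38.40 mm); the cube at (6.5, -4) is present — its section is the full 26.5×28.5 rectangle (perimeter 110.00 mm); the cube at (14, -4) is absent (z outside [7.5, 14.5]); the cone at (6.5, 4.5) (r1=3→r2=2.5) has section circumradius 2.764 here — a regular 6-gon (perimeter = 2·6·2.764·sin(180°/6) = 16.58 mm); Taking the first minus the rest: starting from the cone, the 26.5×28.5 cube at (6.5, -4) misses the remaining region (no effect); the cone at (6.5, 4.5) partially overlaps it — only the 0.16 mm² overlap (of its 19.85 mm²) is removed, clipping the outline — boundary = 38.47 mm. So its perimeter = 38.47 mm. Layer 5 (z = 1.25): the cone contributes a regular 6-gon of circumradius 11.000 (interpolated between r1=12 and r2=2 at t=0.100) (perimeter = 2·6·11.000·sin(180°/6) = 66.00 mm); the cube at (6.5, -4) is present — its section is the full 26.5×28.5 rectangle (perimeter 110.00 mm); the cube at (14, -4) is absent (z outside [7.5, 14.5]); the cone at (6.5, 4.5) (r1=3→r2=2.5) has section circumradius 2.924 here — a regular 6-gon (perimeter = 2·6·2.924·sin(180°/6) = 17.54 mm); Subtracting the remaining from the first: starting from the cone, the 26.5×28.5 cube at (6.5, -4) partially overlaps it — only the 30.92 mm² overlap (of its 755.25 mm²) is removed, clipping the outline; the cone at (6.5, 4.5) partially overlaps it — only the 11.10 mm² overlap (of its 22.21 mm²) is removed, clipping the outline — boundary = 70.07 mm. So its perimeter = 70.07 mm. Layer 5 is larger (70.07 vs 38.47 mm).

layer 5 (z = 1.25 mm)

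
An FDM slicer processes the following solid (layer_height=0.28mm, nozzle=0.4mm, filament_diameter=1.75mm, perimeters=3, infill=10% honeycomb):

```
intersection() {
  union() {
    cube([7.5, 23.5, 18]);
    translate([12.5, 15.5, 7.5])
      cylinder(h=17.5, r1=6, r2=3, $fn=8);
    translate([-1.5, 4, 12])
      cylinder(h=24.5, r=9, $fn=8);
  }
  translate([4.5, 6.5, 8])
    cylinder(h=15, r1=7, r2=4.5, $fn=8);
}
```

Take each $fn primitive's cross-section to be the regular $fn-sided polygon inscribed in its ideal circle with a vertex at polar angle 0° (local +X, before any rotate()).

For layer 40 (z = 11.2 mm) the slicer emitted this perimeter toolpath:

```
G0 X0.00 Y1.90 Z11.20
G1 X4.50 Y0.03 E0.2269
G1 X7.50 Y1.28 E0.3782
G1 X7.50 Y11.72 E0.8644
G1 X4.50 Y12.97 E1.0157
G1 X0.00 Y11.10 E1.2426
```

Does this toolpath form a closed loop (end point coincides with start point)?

Start point (G0): (0.00, 1.90). End point (last G1): the path does not return to the start — open.

no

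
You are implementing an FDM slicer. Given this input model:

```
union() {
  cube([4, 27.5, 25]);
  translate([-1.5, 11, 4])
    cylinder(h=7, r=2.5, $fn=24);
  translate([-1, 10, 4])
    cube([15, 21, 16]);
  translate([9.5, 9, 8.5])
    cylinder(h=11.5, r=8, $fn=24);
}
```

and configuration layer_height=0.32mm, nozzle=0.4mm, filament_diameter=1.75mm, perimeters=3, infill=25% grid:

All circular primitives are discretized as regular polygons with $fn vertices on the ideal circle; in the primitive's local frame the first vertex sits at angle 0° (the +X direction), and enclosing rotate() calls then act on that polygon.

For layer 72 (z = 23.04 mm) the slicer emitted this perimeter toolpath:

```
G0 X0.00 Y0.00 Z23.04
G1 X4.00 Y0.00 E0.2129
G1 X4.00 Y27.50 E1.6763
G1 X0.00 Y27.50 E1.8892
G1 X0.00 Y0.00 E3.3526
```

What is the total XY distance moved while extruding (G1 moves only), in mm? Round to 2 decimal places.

Sum the Euclidean lengths of each G1 segment: total = 63.00 mm.

63.00 mm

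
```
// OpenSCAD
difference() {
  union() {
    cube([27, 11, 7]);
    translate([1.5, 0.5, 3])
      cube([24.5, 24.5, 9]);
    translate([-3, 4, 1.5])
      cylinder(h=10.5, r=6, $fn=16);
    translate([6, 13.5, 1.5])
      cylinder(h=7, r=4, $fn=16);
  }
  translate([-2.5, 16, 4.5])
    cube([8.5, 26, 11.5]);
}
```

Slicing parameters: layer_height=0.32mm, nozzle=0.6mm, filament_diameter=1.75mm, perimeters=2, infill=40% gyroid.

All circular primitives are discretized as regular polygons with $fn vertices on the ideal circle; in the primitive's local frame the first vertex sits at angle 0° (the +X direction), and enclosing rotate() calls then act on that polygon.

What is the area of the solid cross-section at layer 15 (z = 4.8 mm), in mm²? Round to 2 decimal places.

At z = 4.8 mm: the cube (footprint 27×11) is included at this height (area 297.00 mm²); the cube at (1.5, 0.5) (footprint 24.5×24.5) is included at this height (area 600.25 mm²); the r=6 cylinder at (-3, 4) gives a regular 16-gon of circumradius 6 (constant along its height) (area = (16/2)·6.000²·sin(360°/16) = 110.21 mm²); the r=4 cylinder at (6, 13.5) contributes a regular 16-gon of circumradius 4 (area = (16/2)·4.000²·sin(360°/16) = 48.98 mm²); Taking the union: the regions partially overlap — summed areas 1056.45 mm² minus the doubly-counted overlap 326.53 mm² gives 729.92 mm² — area = 729.92 mm²; the cube at (-2.5, 16) is present — its section is the full 8.5×26 rectangle (area 221.00 mm²); After the difference (first − rest): starting from that combined region (729.92 mm²), the 8.5×26 cube at (-2.5, 16) partially overlaps it — only the 40.50 mm² overlap (of its 221.00 mm²) is removed, clipping the outline — area = 689.42 mm². Overall, the cross-section is a single solid region. Net area = 689.42 mm².

689.42 mm²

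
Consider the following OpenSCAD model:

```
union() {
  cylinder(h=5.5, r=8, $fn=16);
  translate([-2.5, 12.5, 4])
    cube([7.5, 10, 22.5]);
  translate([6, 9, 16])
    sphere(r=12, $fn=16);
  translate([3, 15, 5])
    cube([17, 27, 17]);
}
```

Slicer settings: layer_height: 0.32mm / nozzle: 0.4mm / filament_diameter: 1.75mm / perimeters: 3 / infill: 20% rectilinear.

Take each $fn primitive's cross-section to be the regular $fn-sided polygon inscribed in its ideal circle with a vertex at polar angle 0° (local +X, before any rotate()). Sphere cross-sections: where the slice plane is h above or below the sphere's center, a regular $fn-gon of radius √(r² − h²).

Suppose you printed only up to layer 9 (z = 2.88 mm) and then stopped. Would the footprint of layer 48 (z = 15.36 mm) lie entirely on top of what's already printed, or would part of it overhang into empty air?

Compare the two slices. At z = 2.88: the cylinder: section is a regular 16-gon, circumradius r=8 (area = (16/2)·8.000²·sin(360°/16) = 195.93 mm²); the cube at (-2.5, 12.5) is absent (z outside [4, 26.5]); the sphere at (6, 9) is absent (|z−center|=13.120 > r=12); the cube at (3, 15) does not reach this height (z outside [5, 22]); Merging all regions: only the r=8 cylinder is present, so the union is just that shape — area = 195.93 mm². At z = 15.36: the cylinder is not intersected at this z (z outside [0, 5.5]); the cube at (-2.5, 12.5) (footprint 7.5×10) is included at this height (area 75.00 mm²); the r=12 sphere at (6, 9) contributes a regular 16-gon of circumradius √(12²−0.64²) = 11.983 (area = (16/2)·11.983²·sin(360°/16) = 439.60 mm²); the cube at (3, 15) is present — its section is the full 17×27 rectangle (area 459.00 mm²); Combining (union): the regions partially overlap — summed areas 973.60 mm² minus the doubly-counted overlap 115.88 mm² gives 857.72 mm² — area = 857.72 mm². Checking containment: at z = 15.36 the cross-section extends beyond the z = 2.88 cross-section by about 758.40 mm².

part overhangs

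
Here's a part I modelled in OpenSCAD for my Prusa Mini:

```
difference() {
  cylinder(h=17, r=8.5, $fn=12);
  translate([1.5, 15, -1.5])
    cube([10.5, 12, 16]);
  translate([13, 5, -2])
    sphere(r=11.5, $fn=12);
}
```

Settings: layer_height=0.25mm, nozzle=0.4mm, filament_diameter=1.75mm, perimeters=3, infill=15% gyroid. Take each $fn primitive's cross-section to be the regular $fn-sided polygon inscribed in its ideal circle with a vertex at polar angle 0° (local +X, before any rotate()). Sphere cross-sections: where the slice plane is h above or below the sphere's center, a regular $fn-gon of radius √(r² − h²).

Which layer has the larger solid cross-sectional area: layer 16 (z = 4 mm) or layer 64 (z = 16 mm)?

Layer 16 (z = 4): the cylinder: section is a regular 12-gon, circumradius r=8.5 (area = (12/2)·8.500²·sin(360°/12) = 216.75 mm²); the 10.5×12 cube at (1.5, 15) contributes its full rectangle (area 126.00 mm²); the r=11.5 sphere at (13, 5) contributes a regular 12-gon of circumradius √(11.5²−6²) = 9.811 (area = (12/2)·9.811²·sin(360°/12) = 288.75 mm²); After the difference (first − rest): starting from the r=8.5 cylinder (216.75 mm²), the 10.5×12 cube at (1.5, 15) misses the remaining region (no effect); the r=11.5 sphere at (13, 5) partially overlaps it — only the 30.22 mm² overlap (of its 288.75 mm²) is removed, clipping the outline — area = 186.53 mm². So its area = 186.53 mm². Layer 64 (z = 16): the r=8.5 cylinder gives a regular 12-gon of circumradius 8.5 (constant along its height) (area = (12/2)·8.500²·sin(360°/12) = 216.75 mm²); the cube at (1.5, 15) does not reach this height (z outside [-1.5, 14.5]); the sphere at (13, 5) is not intersected at this z (|z−center|=18.000 > r=11.5); Taking the first minus the rest: none of the subtracted shapes is present at this height, so the r=8.5 cylinder is unchanged — area = 216.75 mm². So its area = 216.75 mm². Layer 64 is larger (216.75 vs 186.53 mm²).

layer 64 (z = 16 mm)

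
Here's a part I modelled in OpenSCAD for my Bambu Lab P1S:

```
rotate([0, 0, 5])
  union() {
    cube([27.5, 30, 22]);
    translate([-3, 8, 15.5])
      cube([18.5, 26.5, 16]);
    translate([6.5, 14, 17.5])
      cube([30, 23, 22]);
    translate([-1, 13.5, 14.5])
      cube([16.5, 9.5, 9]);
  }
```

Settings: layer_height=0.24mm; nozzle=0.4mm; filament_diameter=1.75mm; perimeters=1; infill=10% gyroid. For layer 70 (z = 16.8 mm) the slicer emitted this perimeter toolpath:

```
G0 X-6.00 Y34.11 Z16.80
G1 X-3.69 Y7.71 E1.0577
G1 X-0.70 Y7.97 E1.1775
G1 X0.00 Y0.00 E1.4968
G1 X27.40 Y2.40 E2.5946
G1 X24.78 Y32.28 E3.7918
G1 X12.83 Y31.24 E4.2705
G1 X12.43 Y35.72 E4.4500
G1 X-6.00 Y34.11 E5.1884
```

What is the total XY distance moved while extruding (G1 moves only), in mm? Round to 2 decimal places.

130.00 mm

Sum the Euclidean lengths of each G1 segment: total = 130.00 mm.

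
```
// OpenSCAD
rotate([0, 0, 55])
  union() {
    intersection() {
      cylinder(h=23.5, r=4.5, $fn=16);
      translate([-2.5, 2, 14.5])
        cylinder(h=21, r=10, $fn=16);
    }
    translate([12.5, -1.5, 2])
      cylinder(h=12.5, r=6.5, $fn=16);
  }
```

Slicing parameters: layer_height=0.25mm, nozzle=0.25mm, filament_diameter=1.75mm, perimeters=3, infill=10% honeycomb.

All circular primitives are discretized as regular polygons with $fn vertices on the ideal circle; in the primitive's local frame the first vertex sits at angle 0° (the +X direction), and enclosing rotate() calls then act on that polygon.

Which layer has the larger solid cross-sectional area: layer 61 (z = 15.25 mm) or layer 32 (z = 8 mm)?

Layer 61 (z = 15.25): the r=4.5 cylinder contributes a regular 16-gon of circumradius 4.5 (area = (16/2)·4.500²·sin(360°/16) = 61.99 mm²); the r=10 cylinder at (-2.5, 2) contributes a regular 16-gon of circumradius 10 (area = (16/2)·10.000²·sin(360°/16) = 306.15 mm²); Keeping only the common overlap: the r=4.5 cylinder lies inside the r=10 cylinder at (-2.5, 2), so it is kept whole — area = 61.99 mm²; the cylinder at (12.5, -1.5) is absent (z outside [2, 14.5]); Merging all regions: only that combined region is present, so the union is just that shape — area = 61.99 mm²; (whole slice rotated 55° about Z — lengths, areas and connectivity unchanged). So its area = 61.99 mm². Layer 32 (z = 8): the cylinder: section is a regular 16-gon, circumradius r=4.5 (area = (16/2)·4.500²·sin(360°/16) = 61.99 mm²); the cylinder at (-2.5, 2) is absent (z outside [14.5, 35.5]); Keeping only the common overlap: at least one operand is absent at this height, so nothing remains; the r=6.5 cylinder at (12.5, -1.5) contributes a regular 16-gon of circumradius 6.5 (area = (16/2)·6.500²·sin(360°/16) = 129.35 mm²); Combining (union): only the r=6.5 cylinder at (12.5, -1.5) is present, so the union is just that shape — area = 129.35 mm²; (rotated 55° about Z; rotation is an isometry so areas/perimeters/island counts are preserved). So its area = 129.35 mm². Layer 32 is larger (129.35 vs 61.99 mm²).

layer 32 (z = 8 mm)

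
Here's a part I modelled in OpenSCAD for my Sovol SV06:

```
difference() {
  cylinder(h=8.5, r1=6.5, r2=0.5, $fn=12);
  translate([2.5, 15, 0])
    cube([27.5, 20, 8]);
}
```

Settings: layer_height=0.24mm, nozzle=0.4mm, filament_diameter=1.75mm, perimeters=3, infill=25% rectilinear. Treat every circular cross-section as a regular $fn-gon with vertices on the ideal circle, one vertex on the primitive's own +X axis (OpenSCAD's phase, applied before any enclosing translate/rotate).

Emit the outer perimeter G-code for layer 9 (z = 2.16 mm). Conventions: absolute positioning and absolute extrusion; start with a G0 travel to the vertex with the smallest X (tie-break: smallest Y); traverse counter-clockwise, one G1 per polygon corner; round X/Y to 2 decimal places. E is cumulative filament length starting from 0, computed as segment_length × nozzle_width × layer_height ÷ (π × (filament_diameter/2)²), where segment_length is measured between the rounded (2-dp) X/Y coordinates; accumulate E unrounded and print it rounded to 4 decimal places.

G0 X-4.98 Y0.00 Z2.16
G1 X-4.31 Y-2.49 E0.1029
G1 X-2.49 Y-4.31 E0.2056
G1 X0.00 Y-4.98 E0.3086
G1 X2.49 Y-4.31 E0.4115
G1 X4.31 Y-2.49 E0.5142
G1 X4.98 Y0.00 E0.6171
G1 X4.31 Y2.49 E0.7200
G1 X2.49 Y4.31 E0.8228
G1 X0.00 Y4.98 E0.9257
G1 X-2.49 Y4.31 E1.0286
G1 X-4.31 Y2.49 E1.1313
G1 X-4.98 Y0.00 E1.2342

At z = 2.16 mm: the cone: at t=0.254 of its height the radius interpolates to r₁+(r₂−r₁)t = 4.975, giving a regular 12-gon of that circumradius; the 27.5×20 cube at (2.5, 15) contributes its full rectangle; After the difference (first − rest): starting from the cone, the 27.5×20 cube at (2.5, 15) misses the remaining region (no effect) — 1 connected region. The outline is a single polygon with 12 vertices. Extrusion per mm of travel: 0.4 × 0.24 / (π × 0.875²) = 0.039912. Accumulating E over each segment gives final E = 1.2342.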